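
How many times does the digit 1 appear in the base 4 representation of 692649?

692649 in base 4 is 2221012221.
The digit 1 appears 3 times.

3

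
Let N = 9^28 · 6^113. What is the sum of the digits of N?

513

9^28 · 6^113 = 4465617876114935722695865970332222998302971843602230951605266740059483958580654713456408034009550789256334683406336
Sum of its 115 digits: 513.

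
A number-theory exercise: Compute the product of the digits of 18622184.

1×8×6×2×2×1×8×4 = 6144

6144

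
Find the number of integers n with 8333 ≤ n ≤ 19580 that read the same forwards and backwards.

The integers in [8333, 19580] that read the same forwards and backwards: 8338, 8448, 8558, 8668, 8778, 8888, …, 19391, 19491.
112 qualify.

112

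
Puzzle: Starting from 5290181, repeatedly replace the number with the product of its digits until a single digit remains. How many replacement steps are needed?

5290181 → 0 (1 step)

1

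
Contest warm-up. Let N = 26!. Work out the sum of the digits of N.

81

26! = 403291461126605635584000000
Sum of its 27 digits: 81.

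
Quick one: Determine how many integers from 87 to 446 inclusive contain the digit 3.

The integers in [87, 446] that contain the digit 3: 93, 103, 113, 123, 130, 131, …, 439, 443.
153 qualify.

153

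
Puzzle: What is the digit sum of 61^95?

61^95 = 40395624452276040048539735883948531913158390070115850928580697954166528298655947375696094360122450894470474048630143888882514185406433004330719583026297089444800391319701
Sum of its 170 digits: 751.

751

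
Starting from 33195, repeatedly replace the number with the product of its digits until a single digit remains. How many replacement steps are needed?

33195 → 405 → 0 (2 steps)

2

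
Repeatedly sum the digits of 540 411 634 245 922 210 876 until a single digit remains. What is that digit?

4

5+4+0+4+1+1+6+3+4+2+4+5+9+2+2+2+1+0+8+7+6 = 76
7+6 = 13
1+3 = 4
(Equivalently, 540 411 634 245 922 210 876 mod 9 = 4.)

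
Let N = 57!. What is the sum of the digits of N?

57! = 40526919504877216755680601905432322134980384796226602145184481280000000000000
Sum of its 77 digits: 270.

270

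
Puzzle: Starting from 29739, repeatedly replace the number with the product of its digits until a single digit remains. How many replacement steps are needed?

29739 → 3402 → 0 (2 steps)

2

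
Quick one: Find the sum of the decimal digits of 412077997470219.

4+1+2+0+7+7+9+9+7+4+7+0+2+1+9 = 69

69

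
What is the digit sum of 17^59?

17^59 = 3948992976476546055807962117305548095339102740462421587418915544041816753
Sum of its 73 digits: 332.

332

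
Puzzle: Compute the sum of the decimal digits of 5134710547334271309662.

5+1+3+4+7+1+0+5+4+7+3+3+4+2+7+1+3+0+9+6+6+2 = 83

83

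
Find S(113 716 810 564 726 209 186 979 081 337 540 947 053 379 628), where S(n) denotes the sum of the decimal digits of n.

1+1+3+7+1+6+8+1+0+5+6+4+7+2+6+2+0+9+1+8+6+9+7+9+0+8+1+3+3+7+5+4+0+9+4+7+0+5+3+3+7+9+6+2+8 = 203

203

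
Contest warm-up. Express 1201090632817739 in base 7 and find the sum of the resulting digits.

1201090632817739 in base 7 is 510663635364524516.
Digit sum: 5+1+0+6+6+3+6+3+5+3+6+4+5+2+4+5+1+6 = 71.

71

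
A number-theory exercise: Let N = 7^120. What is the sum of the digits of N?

7^120 = 258086210989349276047917817413172383631691140276099547911280598425927853437317437263620645695945672001
Sum of its 102 digits: 460.

460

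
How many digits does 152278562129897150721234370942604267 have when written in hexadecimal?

152278562129897150721234370942604267 in base 16 is 1D53E9AB7D4D77B40E7A30E40E13EB, which has 30 digits.

30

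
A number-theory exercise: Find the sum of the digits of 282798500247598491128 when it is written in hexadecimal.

282798500247598491128 in base 16 is F549E19A4FF5365F8.
Digit sum: 15+5+4+9+14+1+9+10+4+15+15+5+3+6+5+15+8 = 143.

143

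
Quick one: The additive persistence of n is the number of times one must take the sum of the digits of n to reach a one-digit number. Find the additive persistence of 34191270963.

2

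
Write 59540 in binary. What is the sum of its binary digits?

7

59540 in base 2 is 1110100010010100.
Digit sum: 1+1+1+0+1+0+0+0+1+0+0+1+0+1+0+0 = 7.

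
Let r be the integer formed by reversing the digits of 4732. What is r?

2374

Reversing 4732 gives 2374.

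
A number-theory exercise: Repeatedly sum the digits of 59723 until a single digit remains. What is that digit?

5+9+7+2+3 = 26
2+6 = 8

8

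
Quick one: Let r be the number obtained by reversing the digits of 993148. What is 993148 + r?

1834547

Reverse of 993148 is 841399.
993148 + 841399 = 1834547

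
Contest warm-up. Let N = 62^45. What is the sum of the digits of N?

62^45 = 454596436893310435939792156600843170285744956622850032042024669378827423194284032
Sum of its 81 digits: 350.

350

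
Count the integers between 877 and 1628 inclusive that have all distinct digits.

The integers in [877, 1628] that have all distinct digits: 879, 890, 891, 892, 893, 894, …, 1627, 1628.
374 qualify.

374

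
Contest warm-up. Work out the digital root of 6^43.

The digital root of n equals n mod 9 (or 9 when 9 | n), so we need 6^43 mod 9.
6^43 ≡ 0 (mod 9), so the digital root is 9.

9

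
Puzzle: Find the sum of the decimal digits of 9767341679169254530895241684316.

151

9+7+6+7+3+4+1+6+7+9+1+6+9+2+5+4+5+3+0+8+9+5+2+4+1+6+8+4+3+1+6 = 151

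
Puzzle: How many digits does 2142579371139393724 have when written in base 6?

2142579371139393724 in base 6 is 241400405554505221340044, which has 24 digits.

24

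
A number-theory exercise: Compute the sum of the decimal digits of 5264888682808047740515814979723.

5+2+6+4+8+8+8+6+8+2+8+0+8+0+4+7+7+4+0+5+1+5+8+1+4+9+7+9+7+2+3 = 156

156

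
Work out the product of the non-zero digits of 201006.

2×1×6 = 12

12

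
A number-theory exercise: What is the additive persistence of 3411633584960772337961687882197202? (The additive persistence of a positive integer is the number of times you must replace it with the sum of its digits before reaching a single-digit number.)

3411633584960772337961687882197202 → 158 → 14 → 5 (3 steps)

3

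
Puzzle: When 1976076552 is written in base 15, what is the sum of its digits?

58

1976076552 in base 15 is B873926C.
Digit sum: 11+8+7+3+9+2+6+12 = 58.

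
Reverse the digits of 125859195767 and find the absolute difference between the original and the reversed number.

Reverse of 125859195767 is 767591958521.
|125859195767 − 767591958521| = 641732762754

641732762754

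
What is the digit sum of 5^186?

5^186 = 10195788231247694572984834545713355555783069153232760230872869461671442569683572230035775198209169190022294060327112674713134765625
Sum of its 131 digits: 568.

568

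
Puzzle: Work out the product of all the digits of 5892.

720

5×8×9×2 = 720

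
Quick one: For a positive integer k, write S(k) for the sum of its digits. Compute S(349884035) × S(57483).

S(349884035) = 3+4+9+8+8+4+0+3+5 = 44.
S(57483) = 5+7+4+8+3 = 27.
44 · 27 = 1188.

1188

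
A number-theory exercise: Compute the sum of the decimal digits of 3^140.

3^140 = 6265787482177970379256224194341930332206694446810665274859598050801
Sum of its 67 digits: 306.

306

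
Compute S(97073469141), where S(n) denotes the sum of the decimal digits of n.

51

9+7+0+7+3+4+6+9+1+4+1 = 51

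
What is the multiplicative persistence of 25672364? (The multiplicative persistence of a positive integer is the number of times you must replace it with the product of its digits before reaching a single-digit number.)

2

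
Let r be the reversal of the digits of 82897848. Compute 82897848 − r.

Reverse of 82897848 is 84879828.
82897848 − 84879828 = -1981980

-1981980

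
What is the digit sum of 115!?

648

115! = 292509369349301569068815180481773552003419272043053514672100535242441942363589054622883930786268803187059211939585703515345785120071002251720730101703194015956992000000000000000000000000000
Sum of its 189 digits: 648.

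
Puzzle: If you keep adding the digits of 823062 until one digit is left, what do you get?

3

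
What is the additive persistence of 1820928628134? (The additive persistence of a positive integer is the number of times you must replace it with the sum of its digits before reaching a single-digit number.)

1820928628134 → 54 → 9 (2 steps)

2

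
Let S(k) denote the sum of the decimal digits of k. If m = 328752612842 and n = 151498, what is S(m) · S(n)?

1400

S(328752612842) = 3+2+8+7+5+2+6+1+2+8+4+2 = 50.
S(151498) = 1+5+1+4+9+8 = 28.
50 · 28 = 1400.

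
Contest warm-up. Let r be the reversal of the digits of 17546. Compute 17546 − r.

-47025

Reverse of 17546 is 64571.
17546 − 64571 = -47025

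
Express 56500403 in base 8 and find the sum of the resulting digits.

29

56500403 in base 8 is 327420263.
Digit sum: 3+2+7+4+2+0+2+6+3 = 29.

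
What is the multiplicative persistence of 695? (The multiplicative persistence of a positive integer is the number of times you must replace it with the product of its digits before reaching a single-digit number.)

2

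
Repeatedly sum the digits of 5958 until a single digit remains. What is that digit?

5+9+5+8 = 27
2+7 = 9

9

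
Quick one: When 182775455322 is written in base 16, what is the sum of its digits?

72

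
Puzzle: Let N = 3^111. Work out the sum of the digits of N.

234

3^111 = 91297581665113611259115979754590511595360241199911147
Sum of its 53 digits: 234.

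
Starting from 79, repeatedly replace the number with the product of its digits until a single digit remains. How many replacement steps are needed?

79 → 63 → 18 → 8 (3 steps)

3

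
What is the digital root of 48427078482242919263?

2

4+8+4+2+7+0+7+8+4+8+2+2+4+2+9+1+9+2+6+3 = 92
9+2 = 11
1+1 = 2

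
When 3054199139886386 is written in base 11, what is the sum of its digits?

76

3054199139886386 in base 11 is 805186643727568.
Digit sum: 8+0+5+1+8+6+6+4+3+7+2+7+5+6+8 = 76.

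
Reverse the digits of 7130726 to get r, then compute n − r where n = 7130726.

Reverse of 7130726 is 6270317.
7130726 − 6270317 = 860409

860409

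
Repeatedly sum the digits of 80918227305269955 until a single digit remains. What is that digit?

9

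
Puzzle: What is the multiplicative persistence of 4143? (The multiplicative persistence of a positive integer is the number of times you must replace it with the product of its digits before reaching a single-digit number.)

4143 → 48 → 32 → 6 (3 steps)

3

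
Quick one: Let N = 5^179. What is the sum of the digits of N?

542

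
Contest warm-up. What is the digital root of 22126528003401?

2+2+1+2+6+5+2+8+0+0+3+4+0+1 = 36
3+6 = 9

9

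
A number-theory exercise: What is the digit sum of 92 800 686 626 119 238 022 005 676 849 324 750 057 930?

171

9+2+8+0+0+6+8+6+6+2+6+1+1+9+2+3+8+0+2+2+0+0+5+6+7+6+8+4+9+3+2+4+7+5+0+0+5+7+9+3+0 = 171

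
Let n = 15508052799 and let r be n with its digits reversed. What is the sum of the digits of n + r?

30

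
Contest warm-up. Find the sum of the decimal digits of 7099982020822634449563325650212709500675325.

177

7+0+9+9+9+8+2+0+2+0+8+2+2+6+3+4+4+4+9+5+6+3+3+2+5+6+5+0+2+1+2+7+0+9+5+0+0+6+7+5+3+2+5 = 177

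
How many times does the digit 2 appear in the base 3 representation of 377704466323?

10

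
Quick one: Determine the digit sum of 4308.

15

4+3+0+8 = 15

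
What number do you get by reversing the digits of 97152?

25179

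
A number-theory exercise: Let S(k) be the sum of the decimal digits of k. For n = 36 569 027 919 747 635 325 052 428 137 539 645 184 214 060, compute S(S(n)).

18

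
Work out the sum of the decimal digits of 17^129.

764

17^129 = 534454647309225983429908142353859294569823608496653691812844521340859449878286124345812277977399568049140265264463072920424344494726866427499674173312523847697
Sum of its 159 digits: 764.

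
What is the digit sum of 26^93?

620

26^93 = 391310373715552665742477550866564009204326841496617966930170284865930067072853095210579911876356362898555145718823786006497854488576
Sum of its 132 digits: 620.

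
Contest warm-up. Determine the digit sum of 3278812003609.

3+2+7+8+8+1+2+0+0+3+6+0+9 = 49

49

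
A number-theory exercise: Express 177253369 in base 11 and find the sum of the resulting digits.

39

177253369 in base 11 is 91067097.
Digit sum: 9+1+0+6+7+0+9+7 = 39.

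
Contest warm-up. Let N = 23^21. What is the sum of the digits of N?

23^21 = 39471584120695485887249589623
Sum of its 29 digits: 152.

152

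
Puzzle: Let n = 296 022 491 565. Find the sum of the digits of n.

51

2+9+6+0+2+2+4+9+1+5+6+5 = 51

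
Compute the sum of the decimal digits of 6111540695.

38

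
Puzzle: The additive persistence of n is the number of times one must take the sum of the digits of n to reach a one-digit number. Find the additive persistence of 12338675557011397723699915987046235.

3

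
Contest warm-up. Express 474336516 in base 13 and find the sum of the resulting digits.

60

474336516 in base 13 is 7736ABC4.
Digit sum: 7+7+3+6+10+11+12+4 = 60.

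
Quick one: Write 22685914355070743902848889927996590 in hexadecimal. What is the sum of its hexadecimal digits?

22685914355070743902848889927996590 in base 16 is 45E807EB48D8D968DCD71AFFF94AE.
Digit sum: 4+5+14+8+0+7+14+11+4+8+13+8+13+9+6+8+13+12+13+7+1+10+15+15+15+9+4+10+14 = 270.

270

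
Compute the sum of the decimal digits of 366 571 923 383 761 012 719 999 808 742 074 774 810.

184

3+6+6+5+7+1+9+2+3+3+8+3+7+6+1+0+1+2+7+1+9+9+9+9+8+0+8+7+4+2+0+7+4+7+7+4+8+1+0 = 184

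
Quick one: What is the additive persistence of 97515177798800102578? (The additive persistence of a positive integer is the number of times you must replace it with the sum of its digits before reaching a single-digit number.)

3

97515177798800102578 → 97 → 16 → 7 (3 steps)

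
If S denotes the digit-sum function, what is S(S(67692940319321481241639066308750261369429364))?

10

First digit sum: 190.
1+9+0 = 10.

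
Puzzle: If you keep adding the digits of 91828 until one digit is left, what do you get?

9+1+8+2+8 = 28
2+8 = 10
1+0 = 1

1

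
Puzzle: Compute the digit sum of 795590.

35

7+9+5+5+9+0 = 35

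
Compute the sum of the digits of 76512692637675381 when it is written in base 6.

66

76512692637675381 in base 6 is 3253212525430514234433.
Digit sum: 3+2+5+3+2+1+2+5+2+5+4+3+0+5+1+4+2+3+4+4+3+3 = 66.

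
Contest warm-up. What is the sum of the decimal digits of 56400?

15

5+6+4+0+0 = 15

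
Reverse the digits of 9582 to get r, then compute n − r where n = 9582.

6723

Reverse of 9582 is 2859.
9582 − 2859 = 6723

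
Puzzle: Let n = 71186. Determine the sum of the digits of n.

7+1+1+8+6 = 23

23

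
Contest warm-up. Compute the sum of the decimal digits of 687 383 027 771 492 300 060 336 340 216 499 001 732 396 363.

176

6+8+7+3+8+3+0+2+7+7+7+1+4+9+2+3+0+0+0+6+0+3+3+6+3+4+0+2+1+6+4+9+9+0+0+1+7+3+2+3+9+6+3+6+3 = 176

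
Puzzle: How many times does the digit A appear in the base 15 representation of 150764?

1

150764 in base 15 is 2EA0E.
The digit A appears 1 time.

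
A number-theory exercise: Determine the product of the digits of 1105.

0

1×1×0×5 = 0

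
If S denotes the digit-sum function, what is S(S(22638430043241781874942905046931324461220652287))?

12

First digit sum: 183.
1+8+3 = 12.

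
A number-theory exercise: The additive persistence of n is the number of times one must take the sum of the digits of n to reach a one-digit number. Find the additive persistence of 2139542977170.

3

2139542977170 → 57 → 12 → 3 (3 steps)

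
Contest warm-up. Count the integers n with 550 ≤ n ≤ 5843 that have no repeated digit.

The integers in [550, 5843] that have no repeated digit: 560, 561, 562, 563, 564, 567, …, 5842, 5843.
2760 qualify.

2760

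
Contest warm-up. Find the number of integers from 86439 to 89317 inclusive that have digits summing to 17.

10

The integers in [86439, 89317] that have digits summing to 17: 87002, 87011, 87020, 87101, 87110, 87200, 88001, 88010, 88100, 89000.
10 qualify.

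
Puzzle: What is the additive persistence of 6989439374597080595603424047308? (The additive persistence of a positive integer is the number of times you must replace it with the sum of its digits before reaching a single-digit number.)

2

6989439374597080595603424047308 → 151 → 7 (2 steps)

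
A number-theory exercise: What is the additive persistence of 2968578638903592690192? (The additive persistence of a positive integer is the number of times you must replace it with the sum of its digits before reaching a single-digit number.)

2968578638903592690192 → 117 → 9 (2 steps)

2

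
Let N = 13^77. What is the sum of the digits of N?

403

13^77 = 59379717571748521322244885951525396909802021751143365394748435217661338449728339899133
Sum of its 86 digits: 403.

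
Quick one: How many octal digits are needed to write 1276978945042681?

17

1276978945042681 in base 8 is 44226372431724371, which has 17 digits.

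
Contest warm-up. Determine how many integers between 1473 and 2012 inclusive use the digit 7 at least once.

186

The integers in [1473, 2012] that use the digit 7 at least once: 1473, 1474, 1475, 1476, 1477, 1478, …, 1997, 2007.
186 qualify.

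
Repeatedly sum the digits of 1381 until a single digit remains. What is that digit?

4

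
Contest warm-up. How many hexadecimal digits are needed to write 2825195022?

8

2825195022 in base 16 is A8650E0E, which has 8 digits.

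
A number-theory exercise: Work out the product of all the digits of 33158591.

16200

3×3×1×5×8×5×9×1 = 16200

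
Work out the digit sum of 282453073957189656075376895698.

163

2+8+2+4+5+3+0+7+3+9+5+7+1+8+9+6+5+6+0+7+5+3+7+6+8+9+5+6+9+8 = 163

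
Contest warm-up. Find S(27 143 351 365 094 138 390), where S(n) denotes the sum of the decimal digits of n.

77

2+7+1+4+3+3+5+1+3+6+5+0+9+4+1+3+8+3+9+0 = 77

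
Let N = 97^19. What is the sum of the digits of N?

97^19 = 56061272466674974994842655144706937633
Sum of its 38 digits: 187.

187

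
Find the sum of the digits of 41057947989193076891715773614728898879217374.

4+1+0+5+7+9+4+7+9+8+9+1+9+3+0+7+6+8+9+1+7+1+5+7+7+3+6+1+4+7+2+8+8+9+8+8+7+9+2+1+7+3+7+4 = 238

238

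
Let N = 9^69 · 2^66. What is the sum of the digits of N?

351

9^69 · 2^66 = 51370390268439985714758340394461151220518389565068146801313751041149960721124133175296
Sum of its 86 digits: 351.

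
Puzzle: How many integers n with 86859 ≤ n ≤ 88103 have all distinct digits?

378

The integers in [86859, 88103] that have all distinct digits: 86901, 86902, 86903, 86904, 86905, 86907, …, 87964, 87965.
378 qualify.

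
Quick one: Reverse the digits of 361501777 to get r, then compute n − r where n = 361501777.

Reverse of 361501777 is 777105163.
361501777 − 777105163 = -415603386

-415603386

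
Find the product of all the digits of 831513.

8×3×1×5×1×3 = 360

360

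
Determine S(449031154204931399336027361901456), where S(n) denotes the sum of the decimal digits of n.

4+4+9+0+3+1+1+5+4+2+0+4+9+3+1+3+9+9+3+3+6+0+2+7+3+6+1+9+0+1+4+5+6 = 127

127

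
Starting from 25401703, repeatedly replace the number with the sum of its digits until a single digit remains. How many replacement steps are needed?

2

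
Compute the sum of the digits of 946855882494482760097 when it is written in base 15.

109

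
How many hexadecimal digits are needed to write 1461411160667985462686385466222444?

1461411160667985462686385466222444 in base 16 is 480D9A2312BB9ED246C762C3A76C, which has 28 digits.

28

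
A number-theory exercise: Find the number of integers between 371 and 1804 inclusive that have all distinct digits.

850

The integers in [371, 1804] that have all distinct digits: 371, 372, 374, 375, 376, 378, …, 1803, 1804.
850 qualify.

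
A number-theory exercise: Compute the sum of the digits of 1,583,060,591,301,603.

1+5+8+3+0+6+0+5+9+1+3+0+1+6+0+3 = 51

51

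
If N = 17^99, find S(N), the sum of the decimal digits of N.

557

17^99 = 65229374869457861253300689169123233319765715744110560258986461251699269441256864571319099662117946681720497147239317506353
Sum of its 122 digits: 557.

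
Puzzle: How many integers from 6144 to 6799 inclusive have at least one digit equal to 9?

129

The integers in [6144, 6799] that have at least one digit equal to 9: 6149, 6159, 6169, 6179, 6189, 6190, …, 6798, 6799.
129 qualify.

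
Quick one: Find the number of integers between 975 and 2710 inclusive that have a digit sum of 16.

128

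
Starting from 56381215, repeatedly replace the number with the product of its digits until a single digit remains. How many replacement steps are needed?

56381215 → 7200 → 0 (2 steps)

2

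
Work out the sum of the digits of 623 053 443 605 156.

6+2+3+0+5+3+4+4+3+6+0+5+1+5+6 = 53

53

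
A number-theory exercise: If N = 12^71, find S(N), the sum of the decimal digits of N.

360

12^71 = 41866674831865147425603010227670856157920596117612692195422096955864816549888
Sum of its 77 digits: 360.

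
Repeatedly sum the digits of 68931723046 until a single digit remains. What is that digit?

4

6+8+9+3+1+7+2+3+0+4+6 = 49
4+9 = 13
1+3 = 4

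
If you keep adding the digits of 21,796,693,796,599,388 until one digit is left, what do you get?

2+1+7+9+6+6+9+3+7+9+6+5+9+9+3+8+8 = 107
1+0+7 = 8
(Equivalently, 21,796,693,796,599,388 mod 9 = 8.)

8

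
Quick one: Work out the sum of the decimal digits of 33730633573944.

3+3+7+3+0+6+3+3+5+7+3+9+4+4 = 60

60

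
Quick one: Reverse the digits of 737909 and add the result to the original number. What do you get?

1647646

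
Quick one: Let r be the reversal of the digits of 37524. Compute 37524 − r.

-5049

Reverse of 37524 is 42573.
37524 − 42573 = -5049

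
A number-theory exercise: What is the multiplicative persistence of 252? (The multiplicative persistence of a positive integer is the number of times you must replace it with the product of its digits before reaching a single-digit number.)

2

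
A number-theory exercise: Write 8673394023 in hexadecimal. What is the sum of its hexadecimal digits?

63

8673394023 in base 16 is 204F97D67.
Digit sum: 2+0+4+15+9+7+13+6+7 = 63.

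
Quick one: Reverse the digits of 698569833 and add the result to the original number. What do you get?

1037535729

Reverse of 698569833 is 338965896.
698569833 + 338965896 = 1037535729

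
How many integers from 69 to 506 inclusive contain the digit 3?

The integers in [69, 506] that contain the digit 3: 73, 83, 93, 103, 113, 123, …, 493, 503.
161 qualify.

161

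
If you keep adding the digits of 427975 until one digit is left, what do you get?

4+2+7+9+7+5 = 34
3+4 = 7

7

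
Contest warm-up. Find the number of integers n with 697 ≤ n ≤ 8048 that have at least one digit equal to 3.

2697

The integers in [697, 8048] that have at least one digit equal to 3: 703, 713, 723, 730, 731, 732, …, 8039, 8043.
2697 qualify.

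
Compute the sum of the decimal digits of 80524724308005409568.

80

8+0+5+2+4+7+2+4+3+0+8+0+0+5+4+0+9+5+6+8 = 80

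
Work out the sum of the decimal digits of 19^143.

874

19^143 = 727385997190058586047467056350557269258939114010882783008625471438853503942058396792359315930038965310927778125392320780769118367758653198154788479532222384809177756923216706465469659
Sum of its 183 digits: 874.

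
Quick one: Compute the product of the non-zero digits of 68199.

3888

6×8×1×9×9 = 3888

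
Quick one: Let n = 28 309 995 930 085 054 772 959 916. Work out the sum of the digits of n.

2+8+3+0+9+9+9+5+9+3+0+0+8+5+0+5+4+7+7+2+9+5+9+9+1+6 = 134

134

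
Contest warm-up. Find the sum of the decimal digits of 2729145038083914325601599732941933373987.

184

2+7+2+9+1+4+5+0+3+8+0+8+3+9+1+4+3+2+5+6+0+1+5+9+9+7+3+2+9+4+1+9+3+3+3+7+3+9+8+7 = 184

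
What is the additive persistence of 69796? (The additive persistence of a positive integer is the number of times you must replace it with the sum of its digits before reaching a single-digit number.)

3

69796 → 37 → 10 → 1 (3 steps)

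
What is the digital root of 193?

4

1+9+3 = 13
1+3 = 4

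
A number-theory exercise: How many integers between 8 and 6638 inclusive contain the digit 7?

1743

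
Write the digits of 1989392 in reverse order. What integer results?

Reversing 1989392 gives 2939891.

2939891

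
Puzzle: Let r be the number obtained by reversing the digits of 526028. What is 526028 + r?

1346653

Reverse of 526028 is 820625.
526028 + 820625 = 1346653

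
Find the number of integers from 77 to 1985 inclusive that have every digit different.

The integers in [77, 1985] that have every digit different: 78, 79, 80, 81, 82, 83, …, 1984, 1985.
1170 qualify.

1170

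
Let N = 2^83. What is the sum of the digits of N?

122

2^83 = 9671406556917033397649408
Sum of its 25 digits: 122.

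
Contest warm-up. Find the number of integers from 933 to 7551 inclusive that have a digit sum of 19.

465

The integers in [933, 7551] that have a digit sum of 19: 937, 946, 955, 964, 973, 982, …, 7534, 7543.
465 qualify.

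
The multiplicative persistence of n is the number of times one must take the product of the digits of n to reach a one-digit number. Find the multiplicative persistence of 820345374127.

820345374127 → 0 (1 step)

1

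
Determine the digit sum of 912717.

27

9+1+2+7+1+7 = 27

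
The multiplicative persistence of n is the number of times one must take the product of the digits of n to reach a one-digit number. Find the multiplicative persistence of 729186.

2

729186 → 6048 → 0 (2 steps)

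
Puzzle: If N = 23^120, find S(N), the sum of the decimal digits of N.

721

23^120 = 25547024360008320034716845003257365943632624968308007978003956631070331770034737801377170772800110738892953971818279672252777842139713519289874946645982858448971201
Sum of its 164 digits: 721.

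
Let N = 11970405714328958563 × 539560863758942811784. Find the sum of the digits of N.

187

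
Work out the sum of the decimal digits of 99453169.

9+9+4+5+3+1+6+9 = 46

46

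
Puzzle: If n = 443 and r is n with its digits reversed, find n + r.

787

Reverse of 443 is 344.
443 + 344 = 787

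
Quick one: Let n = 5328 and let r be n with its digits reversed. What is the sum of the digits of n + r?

18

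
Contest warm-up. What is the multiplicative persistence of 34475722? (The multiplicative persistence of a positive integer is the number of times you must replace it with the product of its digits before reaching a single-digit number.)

2

34475722 → 47040 → 0 (2 steps)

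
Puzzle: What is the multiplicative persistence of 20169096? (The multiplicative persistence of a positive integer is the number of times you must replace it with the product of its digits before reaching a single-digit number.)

1

20169096 → 0 (1 step)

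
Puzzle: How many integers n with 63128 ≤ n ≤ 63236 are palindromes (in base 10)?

The integers in [63128, 63236] that are palindromes (in base 10): 63136, 63236.
2 qualify.

2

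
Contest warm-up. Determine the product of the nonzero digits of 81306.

8×1×3×6 = 144

144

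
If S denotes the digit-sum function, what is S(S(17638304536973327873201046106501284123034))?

13

First digit sum: 148.
1+4+8 = 13.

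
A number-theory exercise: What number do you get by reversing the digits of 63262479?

Reversing 63262479 gives 97426236.

97426236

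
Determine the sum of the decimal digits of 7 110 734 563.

37

7+1+1+0+7+3+4+5+6+3 = 37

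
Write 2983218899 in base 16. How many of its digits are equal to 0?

1

2983218899 in base 16 is B1D04ED3.
The digit 0 appears 1 time.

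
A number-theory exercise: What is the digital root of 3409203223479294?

3+4+0+9+2+0+3+2+2+3+4+7+9+2+9+4 = 63
6+3 = 9

9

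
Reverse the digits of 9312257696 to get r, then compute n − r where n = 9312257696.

Reverse of 9312257696 is 6967522139.
9312257696 − 6967522139 = 2344735557

2344735557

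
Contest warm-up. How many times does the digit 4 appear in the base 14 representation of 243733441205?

2

243733441205 in base 14 is BB22456549.
The digit 4 appears 2 times.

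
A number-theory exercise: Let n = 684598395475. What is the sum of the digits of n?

6+8+4+5+9+8+3+9+5+4+7+5 = 73

73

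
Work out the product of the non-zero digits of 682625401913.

622080

6×8×2×6×2×5×4×1×9×1×3 = 622080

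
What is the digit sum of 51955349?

41

5+1+9+5+5+3+4+9 = 41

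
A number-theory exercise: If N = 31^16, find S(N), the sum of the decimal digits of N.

31^16 = 727423121747185263828481
Sum of its 24 digits: 103.

103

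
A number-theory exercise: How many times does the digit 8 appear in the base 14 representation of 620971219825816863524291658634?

1

620971219825816863524291658634 in base 14 is DB2A65B9DC1AC194D453B8961C.
The digit 8 appears 1 time.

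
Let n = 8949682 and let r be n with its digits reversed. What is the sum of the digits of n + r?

Reversal of 8949682 is 2869498; 8949682 + 2869498 = 11819180.
Digit sum of 11819180: 1+1+8+1+9+1+8+0 = 29.

29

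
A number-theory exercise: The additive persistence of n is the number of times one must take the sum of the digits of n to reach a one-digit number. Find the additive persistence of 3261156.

2

3261156 → 24 → 6 (2 steps)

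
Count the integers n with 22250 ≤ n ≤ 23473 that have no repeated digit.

The integers in [22250, 23473] that have no repeated digit: 23014, 23015, 23016, 23017, 23018, 23019, …, 23470, 23471.
110 qualify.

110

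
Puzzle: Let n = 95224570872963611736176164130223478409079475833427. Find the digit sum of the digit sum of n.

4

First digit sum: 220.
2+2+0 = 4.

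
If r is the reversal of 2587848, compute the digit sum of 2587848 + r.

21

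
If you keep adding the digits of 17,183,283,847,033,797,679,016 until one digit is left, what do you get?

2

1+7+1+8+3+2+8+3+8+4+7+0+3+3+7+9+7+6+7+9+0+1+6 = 110
1+1+0 = 2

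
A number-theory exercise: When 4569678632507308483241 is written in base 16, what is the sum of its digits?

4569678632507308483241 in base 16 is F7B907C91202EBA2A9.
Digit sum: 15+7+11+9+0+7+12+9+1+2+0+2+14+11+10+2+10+9 = 131.

131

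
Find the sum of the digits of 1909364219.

44

1+9+0+9+3+6+4+2+1+9 = 44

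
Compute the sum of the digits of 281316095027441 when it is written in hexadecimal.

281316095027441 in base 16 is FFDB01E9E8F1.
Digit sum: 15+15+13+11+0+1+14+9+14+8+15+1 = 116.

116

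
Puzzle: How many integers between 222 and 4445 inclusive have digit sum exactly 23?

106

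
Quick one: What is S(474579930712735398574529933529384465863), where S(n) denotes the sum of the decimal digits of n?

203

4+7+4+5+7+9+9+3+0+7+1+2+7+3+5+3+9+8+5+7+4+5+2+9+9+3+3+5+2+9+3+8+4+4+6+5+8+6+3 = 203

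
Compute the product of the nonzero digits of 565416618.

5×6×5×4×1×6×6×1×8 = 172800

172800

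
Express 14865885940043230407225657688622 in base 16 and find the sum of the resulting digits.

182

14865885940043230407225657688622 in base 16 is BBA244A355D44C16FA354E822E.
Digit sum: 11+11+10+2+4+4+10+3+5+5+13+4+4+12+1+6+15+10+3+5+4+14+8+2+2+14 = 182.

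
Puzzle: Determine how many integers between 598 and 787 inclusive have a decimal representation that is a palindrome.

19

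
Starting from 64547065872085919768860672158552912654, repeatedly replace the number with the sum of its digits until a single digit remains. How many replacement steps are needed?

64547065872085919768860672158552912654 → 189 → 18 → 9 (3 steps)

3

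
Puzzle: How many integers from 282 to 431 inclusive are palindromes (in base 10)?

The integers in [282, 431] that are palindromes (in base 10): 282, 292, 303, 313, 323, 333, …, 414, 424.
15 qualify.

15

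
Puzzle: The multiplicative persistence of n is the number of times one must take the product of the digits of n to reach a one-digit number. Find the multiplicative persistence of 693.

693 → 162 → 12 → 2 (3 steps)

3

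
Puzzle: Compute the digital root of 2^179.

5

The digital root of n equals n mod 9 (or 9 when 9 | n), so we need 2^179 mod 9.
2^179 ≡ 5 (mod 9), so the digital root is 5.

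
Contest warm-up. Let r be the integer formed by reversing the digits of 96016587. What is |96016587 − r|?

17455518

Reverse of 96016587 is 78561069.
|96016587 − 78561069| = 17455518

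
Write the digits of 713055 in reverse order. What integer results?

550317

Reversing 713055 gives 550317.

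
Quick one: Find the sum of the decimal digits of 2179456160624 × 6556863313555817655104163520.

182

2179456160624 × 6556863313555817655104163520 = 14290396143098720999912354842096281236480
Sum of its 41 digits: 182.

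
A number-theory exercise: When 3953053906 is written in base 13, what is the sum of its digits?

70

3953053906 in base 13 is 4ACC95369.
Digit sum: 4+10+12+12+9+5+3+6+9 = 70.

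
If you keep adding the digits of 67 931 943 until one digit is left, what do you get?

6+7+9+3+1+9+4+3 = 42
4+2 = 6

6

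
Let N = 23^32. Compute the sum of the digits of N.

169

23^32 = 37608910510519071039902074217516707306379521
Sum of its 44 digits: 169.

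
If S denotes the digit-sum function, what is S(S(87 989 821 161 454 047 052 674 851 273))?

8

First digit sum: 134.
1+3+4 = 8.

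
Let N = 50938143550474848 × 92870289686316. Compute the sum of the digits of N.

171

50938143550474848 × 92870289686316 = 4730640147615748149978767779968
Sum of its 31 digits: 171.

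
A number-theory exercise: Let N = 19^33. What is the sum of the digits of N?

226

19^33 = 1580770532156861979997149793605296459437459
Sum of its 43 digits: 226.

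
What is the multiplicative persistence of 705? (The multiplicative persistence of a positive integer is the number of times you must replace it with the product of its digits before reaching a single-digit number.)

1

705 → 0 (1 step)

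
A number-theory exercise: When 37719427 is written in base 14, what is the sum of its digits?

37719427 in base 14 is 501C20B.
Digit sum: 5+0+1+12+2+0+11 = 31.

31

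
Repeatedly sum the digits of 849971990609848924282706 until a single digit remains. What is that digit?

8+4+9+9+7+1+9+9+0+6+0+9+8+4+8+9+2+4+2+8+2+7+0+6 = 131
1+3+1 = 5

5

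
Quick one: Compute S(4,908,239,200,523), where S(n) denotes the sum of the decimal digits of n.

47

4+9+0+8+2+3+9+2+0+0+5+2+3 = 47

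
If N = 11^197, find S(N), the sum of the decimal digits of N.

1004

11^197 = 14267864497405095733447186055252564542342841773177143862714135658180034907347777165669887803105397864865425849164839252403783522440199784387682878619338889847653926337839652018288271666135359988487083372571
Sum of its 206 digits: 1004.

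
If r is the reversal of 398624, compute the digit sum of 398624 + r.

28

Reversal of 398624 is 426893; 398624 + 426893 = 825517.
Digit sum of 825517: 8+2+5+5+1+7 = 28.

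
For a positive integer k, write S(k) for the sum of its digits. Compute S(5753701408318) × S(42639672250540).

S(5753701408318) = 5+7+5+3+7+0+1+4+0+8+3+1+8 = 52.
S(42639672250540) = 4+2+6+3+9+6+7+2+2+5+0+5+4+0 = 55.
52 · 55 = 2860.

2860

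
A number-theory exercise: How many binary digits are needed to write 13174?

14

13174 in base 2 is 11001101110110, which has 14 digits.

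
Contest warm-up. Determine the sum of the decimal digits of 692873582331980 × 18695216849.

91

692873582331980 × 18695216849 = 12953421870639821207531020
Sum of its 26 digits: 91.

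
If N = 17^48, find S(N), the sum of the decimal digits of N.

17^48 = 115225400457255426923013053222916919834651165519677685328641
Sum of its 60 digits: 244.

244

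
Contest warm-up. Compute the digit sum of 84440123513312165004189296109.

8+4+4+4+0+1+2+3+5+1+3+3+1+2+1+6+5+0+0+4+1+8+9+2+9+6+1+0+9 = 102

102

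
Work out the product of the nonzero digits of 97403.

756

9×7×4×3 = 756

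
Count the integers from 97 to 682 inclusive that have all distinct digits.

The integers in [97, 682] that have all distinct digits: 97, 98, 102, 103, 104, 105, …, 681, 682.
421 qualify.

421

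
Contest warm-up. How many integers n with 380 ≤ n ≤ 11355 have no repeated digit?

The integers in [380, 11355] that have no repeated digit: 380, 381, 382, 384, 385, 386, …, 10986, 10987.
5320 qualify.

5320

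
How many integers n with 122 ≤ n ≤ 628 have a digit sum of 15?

38

The integers in [122, 628] that have a digit sum of 15: 159, 168, 177, 186, 195, 249, …, 618, 627.
38 qualify.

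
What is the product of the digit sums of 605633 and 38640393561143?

1288

S(605633) = 6+0+5+6+3+3 = 23.
S(38640393561143) = 3+8+6+4+0+3+9+3+5+6+1+1+4+3 = 56.
23 · 56 = 1288.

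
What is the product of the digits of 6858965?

518400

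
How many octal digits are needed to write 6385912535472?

6385912535472 in base 8 is 134732603054660, which has 15 digits.

15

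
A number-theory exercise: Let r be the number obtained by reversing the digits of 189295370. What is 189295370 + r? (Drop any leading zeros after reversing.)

262888351

Reverse of 189295370 is 73592981.
189295370 + 73592981 = 262888351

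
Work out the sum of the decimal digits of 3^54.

3^54 = 58149737003040059690390169
Sum of its 26 digits: 108.

108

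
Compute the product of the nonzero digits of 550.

25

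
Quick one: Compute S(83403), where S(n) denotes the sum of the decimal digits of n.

8+3+4+0+3 = 18

18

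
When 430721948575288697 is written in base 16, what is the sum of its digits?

122

430721948575288697 in base 16 is 5FA3B5485CB4D79.
Digit sum: 5+15+10+3+11+5+4+8+5+12+11+4+13+7+9 = 122.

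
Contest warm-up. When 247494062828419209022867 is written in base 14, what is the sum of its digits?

247494062828419209022867 in base 14 is 2D5AC10231BD479097963.
Digit sum: 2+13+5+10+12+1+0+2+3+1+11+13+4+7+9+0+9+7+9+6+3 = 127.

127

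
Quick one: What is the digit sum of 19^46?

244

19^46 = 66476117046415807326862425861336332693125001052869591773081
Sum of its 59 digits: 244.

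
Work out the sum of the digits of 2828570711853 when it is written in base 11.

2828570711853 in base 11 is 9A0654476237.
Digit sum: 9+10+0+6+5+4+4+7+6+2+3+7 = 63.

63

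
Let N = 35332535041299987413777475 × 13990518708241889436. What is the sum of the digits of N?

189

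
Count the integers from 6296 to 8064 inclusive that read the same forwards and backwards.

The integers in [6296, 8064] that read the same forwards and backwards: 6336, 6446, 6556, 6666, 6776, 6886, …, 7997, 8008.
18 qualify.

18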